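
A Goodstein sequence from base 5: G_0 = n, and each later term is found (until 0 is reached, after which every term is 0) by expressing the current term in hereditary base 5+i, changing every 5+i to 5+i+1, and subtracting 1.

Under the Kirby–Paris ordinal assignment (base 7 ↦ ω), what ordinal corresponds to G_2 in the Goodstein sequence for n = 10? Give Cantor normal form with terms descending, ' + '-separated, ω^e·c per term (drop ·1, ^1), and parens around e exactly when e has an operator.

10 —HB5→ 2·5 —bump→ 2·6 = 12 —(−1)→ 11
11 —HB6→ 6 + 5 —bump→ 7 + 5 = 12 —(−1)→ 11
11 —HB7→ 7 + 4 —bump→ 8 + 4 = 12 —(−1)→ 11

ω + 4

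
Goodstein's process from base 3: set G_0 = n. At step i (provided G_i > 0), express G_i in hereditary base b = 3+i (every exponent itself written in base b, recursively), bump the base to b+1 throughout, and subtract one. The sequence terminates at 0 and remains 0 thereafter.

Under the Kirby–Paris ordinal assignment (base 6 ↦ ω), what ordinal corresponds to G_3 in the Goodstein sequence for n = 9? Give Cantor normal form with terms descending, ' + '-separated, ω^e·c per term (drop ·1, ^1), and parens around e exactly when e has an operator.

ω·3 + 1

base 3: 9 = 3^2; at 4: 4^2 = 16; next = 15
base 4: 15 = 3·4 + 3; at 5: 3·5 + 3 = 18; next = 17
base 5: 17 = 3·5 + 2; at 6: 3·6 + 2 = 20; next = 19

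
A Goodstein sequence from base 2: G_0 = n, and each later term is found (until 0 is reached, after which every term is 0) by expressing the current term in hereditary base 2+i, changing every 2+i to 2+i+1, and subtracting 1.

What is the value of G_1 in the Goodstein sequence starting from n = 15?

111

i=0: 15 = 2^(2 + 1) + 2^2 + 2 + 1 (b=2); 2→3: 3^(3 + 1) + 3^3 + 3 + 1 = 112; 112−1 = 111
i=1: 111 = 3^(3 + 1) + 3^3 + 3 (b=3); 3→4: 4^(4 + 1) + 4^4 + 4 = 1284; 1284−1 = 1283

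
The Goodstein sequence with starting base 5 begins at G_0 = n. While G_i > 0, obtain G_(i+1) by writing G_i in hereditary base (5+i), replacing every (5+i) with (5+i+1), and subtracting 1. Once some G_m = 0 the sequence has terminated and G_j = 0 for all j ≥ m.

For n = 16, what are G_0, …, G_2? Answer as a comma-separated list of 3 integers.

[0] 16 ≡ 3·5 + 1 (base 5). Lift 6: 19. −1: 18.
[1] 18 ≡ 3·6 (base 6). Lift 7: 21. −1: 20.

16, 18, 20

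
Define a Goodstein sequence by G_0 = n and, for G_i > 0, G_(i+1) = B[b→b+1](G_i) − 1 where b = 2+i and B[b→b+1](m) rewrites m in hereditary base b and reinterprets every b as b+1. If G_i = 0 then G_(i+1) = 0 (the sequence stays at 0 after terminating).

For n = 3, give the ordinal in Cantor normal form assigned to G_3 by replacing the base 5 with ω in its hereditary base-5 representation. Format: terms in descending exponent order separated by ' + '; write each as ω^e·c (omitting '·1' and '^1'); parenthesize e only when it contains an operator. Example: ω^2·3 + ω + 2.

(0) 3|_2 = 2 + 1 ↦ 3 + 1|_3 = 4 ⇒ 3
(1) 3|_3 = 3 ↦ 4|_4 = 4 ⇒ 3
(2) 3|_4 = 3 ↦ 3|_5 = 3 ⇒ 2
(3) 2|_5 = 2 ↦ 2|_6 = 2 ⇒ 1

2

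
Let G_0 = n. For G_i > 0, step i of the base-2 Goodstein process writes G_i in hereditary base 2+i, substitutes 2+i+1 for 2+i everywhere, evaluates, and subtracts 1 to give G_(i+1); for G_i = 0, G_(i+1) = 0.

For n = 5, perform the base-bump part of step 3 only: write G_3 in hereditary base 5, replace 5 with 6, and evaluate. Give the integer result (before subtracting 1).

base 2: 5 = 2^2 + 1; at 3: 3^3 + 1 = 28; next = 27
base 3: 27 = 3^3; at 4: 4^4 = 256; next = 255
base 4: 255 = 3·4^3 + 3·4^2 + 3·4 + 3; at 5: 3·5^3 + 3·5^2 + 3·5 + 3 = 468; next = 467

776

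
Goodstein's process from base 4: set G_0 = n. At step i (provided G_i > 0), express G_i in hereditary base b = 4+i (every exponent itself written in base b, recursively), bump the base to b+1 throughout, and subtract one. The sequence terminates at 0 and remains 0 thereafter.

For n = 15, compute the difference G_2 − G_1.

2

i=0: 15 = 3·4 + 3 (b=4); 4→5: 3·5 + 3 = 18; 18−1 = 17
i=1: 17 = 3·5 + 2 (b=5); 5→6: 3·6 + 2 = 20; 20−1 = 19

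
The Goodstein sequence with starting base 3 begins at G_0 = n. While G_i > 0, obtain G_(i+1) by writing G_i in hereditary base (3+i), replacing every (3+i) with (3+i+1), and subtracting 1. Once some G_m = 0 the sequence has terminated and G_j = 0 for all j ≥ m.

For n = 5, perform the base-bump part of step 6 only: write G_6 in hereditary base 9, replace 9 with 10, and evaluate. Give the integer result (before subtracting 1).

2

i=0: 5 = 3 + 2 (b=3); 3→4: 4 + 2 = 6; 6−1 = 5
i=1: 5 = 4 + 1 (b=4); 4→5: 5 + 1 = 6; 6−1 = 5
i=2: 5 = 5 (b=5); 5→6: 6 = 6; 6−1 = 5
i=3: 5 = 5 (b=6); 6→7: 5 = 5; 5−1 = 4
i=4: 4 = 4 (b=7); 7→8: 4 = 4; 4−1 = 3
i=5: 3 = 3 (b=8); 8→9: 3 = 3; 3−1 = 2
i=6: 2 = 2 (b=9); 9→10: 2 = 2; 2−1 = 1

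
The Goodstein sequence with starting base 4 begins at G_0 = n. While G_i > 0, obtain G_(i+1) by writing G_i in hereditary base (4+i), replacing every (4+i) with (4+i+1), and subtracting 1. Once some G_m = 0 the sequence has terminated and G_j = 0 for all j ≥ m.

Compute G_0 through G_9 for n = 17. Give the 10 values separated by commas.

17, 25, 35, 39, 43, 47, 51, 55, 59, 62

base 4: 17 = 4^2 + 1; at 5: 5^2 + 1 = 26; next = 25
base 5: 25 = 5^2; at 6: 6^2 = 36; next = 35
base 6: 35 = 5·6 + 5; at 7: 5·7 + 5 = 40; next = 39
base 7: 39 = 5·7 + 4; at 8: 5·8 + 4 = 44; next = 43
base 8: 43 = 5·8 + 3; at 9: 5·9 + 3 = 48; next = 47
base 9: 47 = 5·9 + 2; at 10: 5·10 + 2 = 52; next = 51
base 10: 51 = 5·10 + 1; at 11: 5·11 + 1 = 56; next = 55
base 11: 55 = 5·11; at 12: 5·12 = 60; next = 59
base 12: 59 = 4·12 + 11; at 13: 4·13 + 11 = 63; next = 62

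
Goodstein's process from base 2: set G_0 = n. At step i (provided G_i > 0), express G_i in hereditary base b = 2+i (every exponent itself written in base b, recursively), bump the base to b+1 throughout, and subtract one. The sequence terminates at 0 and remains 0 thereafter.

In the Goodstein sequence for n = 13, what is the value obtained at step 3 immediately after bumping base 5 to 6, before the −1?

i=0: 13 = 2^(2 + 1) + 2^2 + 1 (b=2); 2→3: 3^(3 + 1) + 3^3 + 1 = 109; 109−1 = 108
i=1: 108 = 3^(3 + 1) + 3^3 (b=3); 3→4: 4^(4 + 1) + 4^4 = 1280; 1280−1 = 1279
i=2: 1279 = 4^(4 + 1) + 3·4^3 + 3·4^2 + 3·4 + 3 (b=4); 4→5: 5^(5 + 1) + 3·5^3 + 3·5^2 + 3·5 + 3 = 16093; 16093−1 = 16092

280712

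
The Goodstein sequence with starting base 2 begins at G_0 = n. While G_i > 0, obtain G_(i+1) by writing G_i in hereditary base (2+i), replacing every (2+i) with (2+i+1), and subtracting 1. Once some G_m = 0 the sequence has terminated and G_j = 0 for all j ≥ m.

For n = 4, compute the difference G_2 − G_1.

base 2: 4 = 2^2; at 3: 3^3 = 27; next = 26
base 3: 26 = 2·3^2 + 2·3 + 2; at 4: 2·4^2 + 2·4 + 2 = 42; next = 41

15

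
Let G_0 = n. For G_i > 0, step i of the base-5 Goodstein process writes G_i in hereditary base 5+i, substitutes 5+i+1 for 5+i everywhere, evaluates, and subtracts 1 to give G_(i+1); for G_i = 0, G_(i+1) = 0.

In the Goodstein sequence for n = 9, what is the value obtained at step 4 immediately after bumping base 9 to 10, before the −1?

G_0=9  [base 5] 5 + 4  →[5↦6]→  6 + 4 = 10  −1 ⇒ G_1=9
G_1=9  [base 6] 6 + 3  →[6↦7]→  7 + 3 = 10  −1 ⇒ G_2=9
G_2=9  [base 7] 7 + 2  →[7↦8]→  8 + 2 = 10  −1 ⇒ G_3=9
G_3=9  [base 8] 8 + 1  →[8↦9]→  9 + 1 = 10  −1 ⇒ G_4=9

10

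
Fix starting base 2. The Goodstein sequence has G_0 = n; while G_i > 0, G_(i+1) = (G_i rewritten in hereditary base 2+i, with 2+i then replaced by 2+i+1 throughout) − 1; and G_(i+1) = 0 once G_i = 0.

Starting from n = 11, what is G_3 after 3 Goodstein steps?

(0) 11|_2 = 2^(2 + 1) + 2 + 1 ↦ 3^(3 + 1) + 3 + 1|_3 = 85 ⇒ 84
(1) 84|_3 = 3^(3 + 1) + 3 ↦ 4^(4 + 1) + 4|_4 = 1028 ⇒ 1027
(2) 1027|_4 = 4^(4 + 1) + 3 ↦ 5^(5 + 1) + 3|_5 = 15628 ⇒ 15627
(3) 15627|_5 = 5^(5 + 1) + 2 ↦ 6^(6 + 1) + 2|_6 = 279938 ⇒ 279937

15627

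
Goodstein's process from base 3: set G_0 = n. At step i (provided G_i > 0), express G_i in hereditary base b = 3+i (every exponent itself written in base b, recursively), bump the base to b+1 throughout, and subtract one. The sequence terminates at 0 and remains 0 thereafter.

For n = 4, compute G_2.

4 —HB3→ 3 + 1 —bump→ 4 + 1 = 5 —(−1)→ 4
4 —HB4→ 4 —bump→ 5 = 5 —(−1)→ 4
4 —HB5→ 4 —bump→ 4 = 4 —(−1)→ 3

4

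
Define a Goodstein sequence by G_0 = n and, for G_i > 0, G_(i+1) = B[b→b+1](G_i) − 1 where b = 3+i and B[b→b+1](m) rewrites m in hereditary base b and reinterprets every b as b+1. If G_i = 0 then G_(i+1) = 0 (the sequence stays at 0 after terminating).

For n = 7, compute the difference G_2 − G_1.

i=0: 7 = 2·3 + 1 (b=3); 3→4: 2·4 + 1 = 9; 9−1 = 8
i=1: 8 = 2·4 (b=4); 4→5: 2·5 = 10; 10−1 = 9

1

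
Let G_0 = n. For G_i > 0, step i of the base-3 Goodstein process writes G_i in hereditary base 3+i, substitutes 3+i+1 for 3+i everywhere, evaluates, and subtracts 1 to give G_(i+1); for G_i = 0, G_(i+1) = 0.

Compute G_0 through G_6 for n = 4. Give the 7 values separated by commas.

4, 4, 4, 3, 2, 1, 0

i=0: 4 = 3 + 1 (b=3); 3→4: 4 + 1 = 5; 5−1 = 4
i=1: 4 = 4 (b=4); 4→5: 5 = 5; 5−1 = 4
i=2: 4 = 4 (b=5); 5→6: 4 = 4; 4−1 = 3
i=3: 3 = 3 (b=6); 6→7: 3 = 3; 3−1 = 2
i=4: 2 = 2 (b=7); 7→8: 2 = 2; 2−1 = 1
i=5: 1 = 1 (b=8); 8→9: 1 = 1; 1−1 = 0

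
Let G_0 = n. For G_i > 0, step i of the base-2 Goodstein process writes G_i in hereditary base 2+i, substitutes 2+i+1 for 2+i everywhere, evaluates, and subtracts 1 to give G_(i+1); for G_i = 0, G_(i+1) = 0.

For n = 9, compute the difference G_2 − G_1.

942

G_0 = 9. HB_2(9) = 2^(2 + 1) + 1. Bump = 82. G_1 = 81.
G_1 = 81. HB_3(81) = 3^(3 + 1). Bump = 1024. G_2 = 1023.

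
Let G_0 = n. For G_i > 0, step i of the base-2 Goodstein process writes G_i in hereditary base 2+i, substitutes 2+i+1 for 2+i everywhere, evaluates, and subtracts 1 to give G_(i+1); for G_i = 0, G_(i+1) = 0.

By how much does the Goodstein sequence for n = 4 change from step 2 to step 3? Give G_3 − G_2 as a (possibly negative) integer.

19

G_0=4  [base 2] 2^2  →[2↦3]→  3^3 = 27  −1 ⇒ G_1=26
G_1=26  [base 3] 2·3^2 + 2·3 + 2  →[3↦4]→  2·4^2 + 2·4 + 2 = 42  −1 ⇒ G_2=41
G_2=41  [base 4] 2·4^2 + 2·4 + 1  →[4↦5]→  2·5^2 + 2·5 + 1 = 61  −1 ⇒ G_3=60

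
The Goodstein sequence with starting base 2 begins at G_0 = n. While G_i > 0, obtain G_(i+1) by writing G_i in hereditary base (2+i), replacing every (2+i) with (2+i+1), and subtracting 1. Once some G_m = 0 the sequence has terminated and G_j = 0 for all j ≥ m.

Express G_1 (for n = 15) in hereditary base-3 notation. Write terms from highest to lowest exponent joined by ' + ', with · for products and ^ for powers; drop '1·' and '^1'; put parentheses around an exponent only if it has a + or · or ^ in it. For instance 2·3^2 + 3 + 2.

15 —HB2→ 2^(2 + 1) + 2^2 + 2 + 1 —bump→ 3^(3 + 1) + 3^3 + 3 + 1 = 112 —(−1)→ 111
111 —HB3→ 3^(3 + 1) + 3^3 + 3 —bump→ 4^(4 + 1) + 4^4 + 4 = 1284 —(−1)→ 1283

3^(3 + 1) + 3^3 + 3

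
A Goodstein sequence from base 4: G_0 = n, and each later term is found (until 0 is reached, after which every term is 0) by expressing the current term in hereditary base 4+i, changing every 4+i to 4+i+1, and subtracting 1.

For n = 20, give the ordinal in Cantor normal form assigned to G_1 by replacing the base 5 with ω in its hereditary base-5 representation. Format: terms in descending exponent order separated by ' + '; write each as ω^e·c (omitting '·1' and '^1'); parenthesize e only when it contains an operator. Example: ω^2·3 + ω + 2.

G_0 = 20. HB_4(20) = 4^2 + 4. Bump = 30. G_1 = 29.
G_1 = 29. HB_5(29) = 5^2 + 4. Bump = 40. G_2 = 39.

ω^2 + 4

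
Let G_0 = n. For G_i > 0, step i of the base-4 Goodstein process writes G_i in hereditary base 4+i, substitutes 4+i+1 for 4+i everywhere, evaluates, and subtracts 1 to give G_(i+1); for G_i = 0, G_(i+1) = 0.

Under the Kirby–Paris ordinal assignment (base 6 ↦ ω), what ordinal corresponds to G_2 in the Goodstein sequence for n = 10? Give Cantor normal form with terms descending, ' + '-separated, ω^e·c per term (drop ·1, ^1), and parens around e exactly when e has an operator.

ω·2

[0] 10 ≡ 2·4 + 2 (base 4). Lift 5: 12. −1: 11.
[1] 11 ≡ 2·5 + 1 (base 5). Lift 6: 13. −1: 12.
[2] 12 ≡ 2·6 (base 6). Lift 7: 14. −1: 13.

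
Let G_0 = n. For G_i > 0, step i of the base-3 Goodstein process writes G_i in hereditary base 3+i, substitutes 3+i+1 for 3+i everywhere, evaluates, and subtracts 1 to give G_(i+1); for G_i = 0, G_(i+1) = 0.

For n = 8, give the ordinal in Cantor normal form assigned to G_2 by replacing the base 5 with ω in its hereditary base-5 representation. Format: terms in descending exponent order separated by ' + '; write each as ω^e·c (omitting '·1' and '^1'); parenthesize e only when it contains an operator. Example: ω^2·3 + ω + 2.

ω·2

[0] 8 ≡ 2·3 + 2 (base 3). Lift 4: 10. −1: 9.
[1] 9 ≡ 2·4 + 1 (base 4). Lift 5: 11. −1: 10.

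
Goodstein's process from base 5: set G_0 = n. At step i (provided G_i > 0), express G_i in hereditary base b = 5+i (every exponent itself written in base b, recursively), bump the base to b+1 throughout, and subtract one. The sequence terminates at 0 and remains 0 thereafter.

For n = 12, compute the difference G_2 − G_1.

step 0: 12 = 2·5 + 2; sub 6 for 5: 2·6 + 2; = 14; G_1 = 14−1 = 13
step 1: 13 = 2·6 + 1; sub 7 for 6: 2·7 + 1; = 15; G_2 = 15−1 = 14

1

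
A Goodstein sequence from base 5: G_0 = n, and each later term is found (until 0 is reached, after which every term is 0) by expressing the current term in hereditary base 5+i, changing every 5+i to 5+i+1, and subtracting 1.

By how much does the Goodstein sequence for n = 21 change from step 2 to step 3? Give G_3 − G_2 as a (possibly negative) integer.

2

step 0: 21 = 4·5 + 1; sub 6 for 5: 4·6 + 1; = 25; G_1 = 25−1 = 24
step 1: 24 = 4·6; sub 7 for 6: 4·7; = 28; G_2 = 28−1 = 27
step 2: 27 = 3·7 + 6; sub 8 for 7: 3·8 + 6; = 30; G_3 = 30−1 = 29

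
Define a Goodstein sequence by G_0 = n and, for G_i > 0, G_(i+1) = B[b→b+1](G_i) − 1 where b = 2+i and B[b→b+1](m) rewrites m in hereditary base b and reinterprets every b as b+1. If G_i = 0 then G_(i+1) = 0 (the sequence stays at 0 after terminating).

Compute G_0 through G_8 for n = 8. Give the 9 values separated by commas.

i=0: 8 = 2^(2 + 1) (b=2); 2→3: 3^(3 + 1) = 81; 81−1 = 80
i=1: 80 = 2·3^3 + 2·3^2 + 2·3 + 2 (b=3); 3→4: 2·4^4 + 2·4^2 + 2·4 + 2 = 554; 554−1 = 553
i=2: 553 = 2·4^4 + 2·4^2 + 2·4 + 1 (b=4); 4→5: 2·5^5 + 2·5^2 + 2·5 + 1 = 6311; 6311−1 = 6310
i=3: 6310 = 2·5^5 + 2·5^2 + 2·5 (b=5); 5→6: 2·6^6 + 2·6^2 + 2·6 = 93396; 93396−1 = 93395
i=4: 93395 = 2·6^6 + 2·6^2 + 6 + 5 (b=6); 6→7: 2·7^7 + 2·7^2 + 7 + 5 = 1647196; 1647196−1 = 1647195
i=5: 1647195 = 2·7^7 + 2·7^2 + 7 + 4 (b=7); 7→8: 2·8^8 + 2·8^2 + 8 + 4 = 33554572; 33554572−1 = 33554571
i=6: 33554571 = 2·8^8 + 2·8^2 + 8 + 3 (b=8); 8→9: 2·9^9 + 2·9^2 + 9 + 3 = 774841152; 774841152−1 = 774841151
i=7: 774841151 = 2·9^9 + 2·9^2 + 9 + 2 (b=9); 9→10: 2·10^10 + 2·10^2 + 10 + 2 = 20000000212; 20000000212−1 = 20000000211

8, 80, 553, 6310, 93395, 1647195, 33554571, 774841151, 20000000211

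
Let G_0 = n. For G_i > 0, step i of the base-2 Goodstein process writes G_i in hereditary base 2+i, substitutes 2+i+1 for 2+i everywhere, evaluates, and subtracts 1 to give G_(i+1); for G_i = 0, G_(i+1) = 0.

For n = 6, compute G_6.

187243

G_0 = 6. HB_2(6) = 2^2 + 2. Bump = 30. G_1 = 29.
G_1 = 29. HB_3(29) = 3^3 + 2. Bump = 258. G_2 = 257.
G_2 = 257. HB_4(257) = 4^4 + 1. Bump = 3126. G_3 = 3125.
G_3 = 3125. HB_5(3125) = 5^5. Bump = 46656. G_4 = 46655.
G_4 = 46655. HB_6(46655) = 5·6^5 + 5·6^4 + 5·6^3 + 5·6^2 + 5·6 + 5. Bump = 98040. G_5 = 98039.
G_5 = 98039. HB_7(98039) = 5·7^5 + 5·7^4 + 5·7^3 + 5·7^2 + 5·7 + 4. Bump = 187244. G_6 = 187243.
G_6 = 187243. HB_8(187243) = 5·8^5 + 5·8^4 + 5·8^3 + 5·8^2 + 5·8 + 3. Bump = 332148. G_7 = 332147.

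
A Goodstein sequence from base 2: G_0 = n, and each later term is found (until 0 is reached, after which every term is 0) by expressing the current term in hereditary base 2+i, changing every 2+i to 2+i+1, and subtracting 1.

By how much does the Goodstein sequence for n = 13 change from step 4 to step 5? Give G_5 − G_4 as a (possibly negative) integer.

5485287

i=0: 13 = 2^(2 + 1) + 2^2 + 1 (b=2); 2→3: 3^(3 + 1) + 3^3 + 1 = 109; 109−1 = 108
i=1: 108 = 3^(3 + 1) + 3^3 (b=3); 3→4: 4^(4 + 1) + 4^4 = 1280; 1280−1 = 1279
i=2: 1279 = 4^(4 + 1) + 3·4^3 + 3·4^2 + 3·4 + 3 (b=4); 4→5: 5^(5 + 1) + 3·5^3 + 3·5^2 + 3·5 + 3 = 16093; 16093−1 = 16092
i=3: 16092 = 5^(5 + 1) + 3·5^3 + 3·5^2 + 3·5 + 2 (b=5); 5→6: 6^(6 + 1) + 3·6^3 + 3·6^2 + 3·6 + 2 = 280712; 280712−1 = 280711
i=4: 280711 = 6^(6 + 1) + 3·6^3 + 3·6^2 + 3·6 + 1 (b=6); 6→7: 7^(7 + 1) + 3·7^3 + 3·7^2 + 3·7 + 1 = 5765999; 5765999−1 = 5765998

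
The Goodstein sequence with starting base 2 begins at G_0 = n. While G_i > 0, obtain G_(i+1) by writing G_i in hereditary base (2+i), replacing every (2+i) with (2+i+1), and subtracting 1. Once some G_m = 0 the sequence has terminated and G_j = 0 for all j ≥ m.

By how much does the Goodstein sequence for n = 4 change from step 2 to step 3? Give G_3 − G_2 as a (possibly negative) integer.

i=0: 4 = 2^2 (b=2); 2→3: 3^3 = 27; 27−1 = 26
i=1: 26 = 2·3^2 + 2·3 + 2 (b=3); 3→4: 2·4^2 + 2·4 + 2 = 42; 42−1 = 41
i=2: 41 = 2·4^2 + 2·4 + 1 (b=4); 4→5: 2·5^2 + 2·5 + 1 = 61; 61−1 = 60

19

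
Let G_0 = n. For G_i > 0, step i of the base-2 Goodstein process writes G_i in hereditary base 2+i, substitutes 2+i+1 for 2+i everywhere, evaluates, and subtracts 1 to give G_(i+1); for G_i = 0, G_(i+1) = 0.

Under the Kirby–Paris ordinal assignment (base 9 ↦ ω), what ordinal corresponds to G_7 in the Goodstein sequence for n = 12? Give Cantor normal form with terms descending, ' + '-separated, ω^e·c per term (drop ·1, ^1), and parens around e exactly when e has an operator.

ω^(ω + 1) + ω^2·2 + ω + 2

(0) 12|_2 = 2^(2 + 1) + 2^2 ↦ 3^(3 + 1) + 3^3|_3 = 108 ⇒ 107
(1) 107|_3 = 3^(3 + 1) + 2·3^2 + 2·3 + 2 ↦ 4^(4 + 1) + 2·4^2 + 2·4 + 2|_4 = 1066 ⇒ 1065
(2) 1065|_4 = 4^(4 + 1) + 2·4^2 + 2·4 + 1 ↦ 5^(5 + 1) + 2·5^2 + 2·5 + 1|_5 = 15686 ⇒ 15685
(3) 15685|_5 = 5^(5 + 1) + 2·5^2 + 2·5 ↦ 6^(6 + 1) + 2·6^2 + 2·6|_6 = 280020 ⇒ 280019
(4) 280019|_6 = 6^(6 + 1) + 2·6^2 + 6 + 5 ↦ 7^(7 + 1) + 2·7^2 + 7 + 5|_7 = 5764911 ⇒ 5764910
(5) 5764910|_7 = 7^(7 + 1) + 2·7^2 + 7 + 4 ↦ 8^(8 + 1) + 2·8^2 + 8 + 4|_8 = 134217868 ⇒ 134217867
(6) 134217867|_8 = 8^(8 + 1) + 2·8^2 + 8 + 3 ↦ 9^(9 + 1) + 2·9^2 + 9 + 3|_9 = 3486784575 ⇒ 3486784574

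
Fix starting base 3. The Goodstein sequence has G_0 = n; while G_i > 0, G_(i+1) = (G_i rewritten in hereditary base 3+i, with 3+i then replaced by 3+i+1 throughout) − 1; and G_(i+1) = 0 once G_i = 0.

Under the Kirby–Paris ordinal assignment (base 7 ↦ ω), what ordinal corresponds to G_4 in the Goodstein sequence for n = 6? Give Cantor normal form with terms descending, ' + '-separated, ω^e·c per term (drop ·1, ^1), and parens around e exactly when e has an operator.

ω

base 3: 6 = 2·3; at 4: 2·4 = 8; next = 7
base 4: 7 = 4 + 3; at 5: 5 + 3 = 8; next = 7
base 5: 7 = 5 + 2; at 6: 6 + 2 = 8; next = 7
base 6: 7 = 6 + 1; at 7: 7 + 1 = 8; next = 7
base 7: 7 = 7; at 8: 8 = 8; next = 7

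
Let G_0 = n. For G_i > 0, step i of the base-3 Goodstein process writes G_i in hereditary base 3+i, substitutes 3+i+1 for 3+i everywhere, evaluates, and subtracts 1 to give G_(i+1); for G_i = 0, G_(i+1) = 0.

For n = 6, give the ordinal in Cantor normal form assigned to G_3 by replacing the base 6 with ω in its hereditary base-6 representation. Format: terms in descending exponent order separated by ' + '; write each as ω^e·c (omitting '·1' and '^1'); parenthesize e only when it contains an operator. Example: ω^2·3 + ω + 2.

G_0 = 6. HB_3(6) = 2·3. Bump = 8. G_1 = 7.
G_1 = 7. HB_4(7) = 4 + 3. Bump = 8. G_2 = 7.
G_2 = 7. HB_5(7) = 5 + 2. Bump = 8. G_3 = 7.
G_3 = 7. HB_6(7) = 6 + 1. Bump = 8. G_4 = 7.

ω + 1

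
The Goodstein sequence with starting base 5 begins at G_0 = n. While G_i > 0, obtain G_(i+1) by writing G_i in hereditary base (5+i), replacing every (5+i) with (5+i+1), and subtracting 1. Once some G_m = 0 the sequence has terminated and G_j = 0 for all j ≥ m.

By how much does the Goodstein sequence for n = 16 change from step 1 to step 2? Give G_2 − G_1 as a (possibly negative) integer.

i=0: 16 = 3·5 + 1 (b=5); 5→6: 3·6 + 1 = 19; 19−1 = 18
i=1: 18 = 3·6 (b=6); 6→7: 3·7 = 21; 21−1 = 20

2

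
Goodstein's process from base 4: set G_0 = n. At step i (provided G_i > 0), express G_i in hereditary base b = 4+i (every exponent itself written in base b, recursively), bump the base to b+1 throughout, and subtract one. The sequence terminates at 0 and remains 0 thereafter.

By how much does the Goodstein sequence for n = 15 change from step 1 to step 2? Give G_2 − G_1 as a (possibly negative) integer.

base 4: 15 = 3·4 + 3; at 5: 3·5 + 3 = 18; next = 17
base 5: 17 = 3·5 + 2; at 6: 3·6 + 2 = 20; next = 19

2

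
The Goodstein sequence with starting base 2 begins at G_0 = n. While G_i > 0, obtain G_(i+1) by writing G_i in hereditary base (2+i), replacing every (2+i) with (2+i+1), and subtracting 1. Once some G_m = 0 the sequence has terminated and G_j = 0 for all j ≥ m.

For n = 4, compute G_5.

109

base 2: 4 = 2^2; at 3: 3^3 = 27; next = 26
base 3: 26 = 2·3^2 + 2·3 + 2; at 4: 2·4^2 + 2·4 + 2 = 42; next = 41
base 4: 41 = 2·4^2 + 2·4 + 1; at 5: 2·5^2 + 2·5 + 1 = 61; next = 60
base 5: 60 = 2·5^2 + 2·5; at 6: 2·6^2 + 2·6 = 84; next = 83
base 6: 83 = 2·6^2 + 6 + 5; at 7: 2·7^2 + 7 + 5 = 110; next = 109
base 7: 109 = 2·7^2 + 7 + 4; at 8: 2·8^2 + 8 + 4 = 140; next = 139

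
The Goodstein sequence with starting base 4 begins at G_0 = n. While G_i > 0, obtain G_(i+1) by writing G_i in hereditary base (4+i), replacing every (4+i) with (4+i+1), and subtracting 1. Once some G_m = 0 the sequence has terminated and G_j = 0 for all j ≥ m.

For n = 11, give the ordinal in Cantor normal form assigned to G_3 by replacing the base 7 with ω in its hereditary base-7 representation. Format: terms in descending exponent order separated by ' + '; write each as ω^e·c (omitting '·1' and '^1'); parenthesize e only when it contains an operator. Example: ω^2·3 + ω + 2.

step 0: 11 = 2·4 + 3; sub 5 for 4: 2·5 + 3; = 13; G_1 = 13−1 = 12
step 1: 12 = 2·5 + 2; sub 6 for 5: 2·6 + 2; = 14; G_2 = 14−1 = 13
step 2: 13 = 2·6 + 1; sub 7 for 6: 2·7 + 1; = 15; G_3 = 15−1 = 14
step 3: 14 = 2·7; sub 8 for 7: 2·8; = 16; G_4 = 16−1 = 15

ω·2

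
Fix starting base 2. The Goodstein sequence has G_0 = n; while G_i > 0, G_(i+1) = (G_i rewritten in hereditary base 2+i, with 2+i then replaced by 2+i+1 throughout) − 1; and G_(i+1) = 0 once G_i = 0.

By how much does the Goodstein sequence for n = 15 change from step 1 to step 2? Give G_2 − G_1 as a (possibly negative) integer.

base 2: 15 = 2^(2 + 1) + 2^2 + 2 + 1; at 3: 3^(3 + 1) + 3^3 + 3 + 1 = 112; next = 111
base 3: 111 = 3^(3 + 1) + 3^3 + 3; at 4: 4^(4 + 1) + 4^4 + 4 = 1284; next = 1283

1172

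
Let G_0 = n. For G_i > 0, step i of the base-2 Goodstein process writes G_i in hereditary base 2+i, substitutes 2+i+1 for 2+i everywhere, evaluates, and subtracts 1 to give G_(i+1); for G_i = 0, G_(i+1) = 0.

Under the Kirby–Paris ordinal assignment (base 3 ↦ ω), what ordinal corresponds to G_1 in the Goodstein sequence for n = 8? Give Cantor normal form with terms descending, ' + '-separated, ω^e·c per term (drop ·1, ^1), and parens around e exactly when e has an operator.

i=0: 8 = 2^(2 + 1) (b=2); 2→3: 3^(3 + 1) = 81; 81−1 = 80
i=1: 80 = 2·3^3 + 2·3^2 + 2·3 + 2 (b=3); 3→4: 2·4^4 + 2·4^2 + 2·4 + 2 = 554; 554−1 = 553

ω^ω·2 + ω^2·2 + ω·2 + 2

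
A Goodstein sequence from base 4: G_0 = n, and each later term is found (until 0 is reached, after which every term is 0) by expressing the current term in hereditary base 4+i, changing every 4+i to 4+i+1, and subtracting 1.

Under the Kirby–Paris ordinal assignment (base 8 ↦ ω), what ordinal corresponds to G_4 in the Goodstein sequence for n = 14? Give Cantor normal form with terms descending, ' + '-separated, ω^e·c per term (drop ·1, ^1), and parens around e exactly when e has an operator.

G_0 = 14. HB_4(14) = 3·4 + 2. Bump = 17. G_1 = 16.
G_1 = 16. HB_5(16) = 3·5 + 1. Bump = 19. G_2 = 18.
G_2 = 18. HB_6(18) = 3·6. Bump = 21. G_3 = 20.
G_3 = 20. HB_7(20) = 2·7 + 6. Bump = 22. G_4 = 21.
G_4 = 21. HB_8(21) = 2·8 + 5. Bump = 23. G_5 = 22.

ω·2 + 5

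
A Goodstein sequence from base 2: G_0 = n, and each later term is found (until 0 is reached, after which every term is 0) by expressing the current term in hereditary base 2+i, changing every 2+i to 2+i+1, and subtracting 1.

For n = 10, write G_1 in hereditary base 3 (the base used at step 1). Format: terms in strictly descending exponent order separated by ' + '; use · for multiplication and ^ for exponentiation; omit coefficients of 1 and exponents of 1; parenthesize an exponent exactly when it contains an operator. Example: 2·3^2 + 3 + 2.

3^(3 + 1) + 2

step 0: 10 = 2^(2 + 1) + 2; sub 3 for 2: 3^(3 + 1) + 3; = 84; G_1 = 84−1 = 83
step 1: 83 = 3^(3 + 1) + 2; sub 4 for 3: 4^(4 + 1) + 2; = 1026; G_2 = 1026−1 = 1025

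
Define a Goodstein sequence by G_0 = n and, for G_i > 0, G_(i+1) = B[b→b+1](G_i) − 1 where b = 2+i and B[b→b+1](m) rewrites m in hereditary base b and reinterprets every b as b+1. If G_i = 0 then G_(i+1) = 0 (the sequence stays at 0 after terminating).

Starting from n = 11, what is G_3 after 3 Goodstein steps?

base 2: 11 = 2^(2 + 1) + 2 + 1; at 3: 3^(3 + 1) + 3 + 1 = 85; next = 84
base 3: 84 = 3^(3 + 1) + 3; at 4: 4^(4 + 1) + 4 = 1028; next = 1027
base 4: 1027 = 4^(4 + 1) + 3; at 5: 5^(5 + 1) + 3 = 15628; next = 15627
base 5: 15627 = 5^(5 + 1) + 2; at 6: 6^(6 + 1) + 2 = 279938; next = 279937

15627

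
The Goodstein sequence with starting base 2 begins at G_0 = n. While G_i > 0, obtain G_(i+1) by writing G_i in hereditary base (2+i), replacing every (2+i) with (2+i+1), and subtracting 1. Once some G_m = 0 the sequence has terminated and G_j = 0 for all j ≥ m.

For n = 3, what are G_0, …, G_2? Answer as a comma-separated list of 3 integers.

3, 3, 3

step 0: 3 = 2 + 1; sub 3 for 2: 3 + 1; = 4; G_1 = 4−1 = 3
step 1: 3 = 3; sub 4 for 3: 4; = 4; G_2 = 4−1 = 3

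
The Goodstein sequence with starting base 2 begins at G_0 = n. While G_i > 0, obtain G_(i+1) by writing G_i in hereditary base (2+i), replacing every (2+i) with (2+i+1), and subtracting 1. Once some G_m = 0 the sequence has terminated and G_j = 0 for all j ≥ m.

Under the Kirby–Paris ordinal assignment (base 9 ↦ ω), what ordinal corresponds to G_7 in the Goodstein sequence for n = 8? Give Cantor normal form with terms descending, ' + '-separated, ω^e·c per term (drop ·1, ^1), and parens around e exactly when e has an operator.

G_0=8  [base 2] 2^(2 + 1)  →[2↦3]→  3^(3 + 1) = 81  −1 ⇒ G_1=80
G_1=80  [base 3] 2·3^3 + 2·3^2 + 2·3 + 2  →[3↦4]→  2·4^4 + 2·4^2 + 2·4 + 2 = 554  −1 ⇒ G_2=553
G_2=553  [base 4] 2·4^4 + 2·4^2 + 2·4 + 1  →[4↦5]→  2·5^5 + 2·5^2 + 2·5 + 1 = 6311  −1 ⇒ G_3=6310
G_3=6310  [base 5] 2·5^5 + 2·5^2 + 2·5  →[5↦6]→  2·6^6 + 2·6^2 + 2·6 = 93396  −1 ⇒ G_4=93395
G_4=93395  [base 6] 2·6^6 + 2·6^2 + 6 + 5  →[6↦7]→  2·7^7 + 2·7^2 + 7 + 5 = 1647196  −1 ⇒ G_5=1647195
G_5=1647195  [base 7] 2·7^7 + 2·7^2 + 7 + 4  →[7↦8]→  2·8^8 + 2·8^2 + 8 + 4 = 33554572  −1 ⇒ G_6=33554571
G_6=33554571  [base 8] 2·8^8 + 2·8^2 + 8 + 3  →[8↦9]→  2·9^9 + 2·9^2 + 9 + 3 = 774841152  −1 ⇒ G_7=774841151
G_7=774841151  [base 9] 2·9^9 + 2·9^2 + 9 + 2  →[9↦10]→  2·10^10 + 2·10^2 + 10 + 2 = 20000000212  −1 ⇒ G_8=20000000211

ω^ω·2 + ω^2·2 + ω + 2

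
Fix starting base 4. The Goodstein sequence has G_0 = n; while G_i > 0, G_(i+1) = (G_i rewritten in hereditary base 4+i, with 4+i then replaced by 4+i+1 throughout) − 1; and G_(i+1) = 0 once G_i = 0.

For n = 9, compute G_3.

11

i=0: 9 = 2·4 + 1 (b=4); 4→5: 2·5 + 1 = 11; 11−1 = 10
i=1: 10 = 2·5 (b=5); 5→6: 2·6 = 12; 12−1 = 11
i=2: 11 = 6 + 5 (b=6); 6→7: 7 + 5 = 12; 12−1 = 11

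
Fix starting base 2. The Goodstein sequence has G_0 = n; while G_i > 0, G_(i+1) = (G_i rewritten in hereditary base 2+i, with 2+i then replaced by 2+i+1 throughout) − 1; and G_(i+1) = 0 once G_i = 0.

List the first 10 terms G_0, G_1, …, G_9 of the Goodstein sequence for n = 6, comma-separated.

6, 29, 257, 3125, 46655, 98039, 187243, 332147, 555551, 885775

(0) 6|_2 = 2^2 + 2 ↦ 3^3 + 3|_3 = 30 ⇒ 29
(1) 29|_3 = 3^3 + 2 ↦ 4^4 + 2|_4 = 258 ⇒ 257
(2) 257|_4 = 4^4 + 1 ↦ 5^5 + 1|_5 = 3126 ⇒ 3125
(3) 3125|_5 = 5^5 ↦ 6^6|_6 = 46656 ⇒ 46655
(4) 46655|_6 = 5·6^5 + 5·6^4 + 5·6^3 + 5·6^2 + 5·6 + 5 ↦ 5·7^5 + 5·7^4 + 5·7^3 + 5·7^2 + 5·7 + 5|_7 = 98040 ⇒ 98039
(5) 98039|_7 = 5·7^5 + 5·7^4 + 5·7^3 + 5·7^2 + 5·7 + 4 ↦ 5·8^5 + 5·8^4 + 5·8^3 + 5·8^2 + 5·8 + 4|_8 = 187244 ⇒ 187243
(6) 187243|_8 = 5·8^5 + 5·8^4 + 5·8^3 + 5·8^2 + 5·8 + 3 ↦ 5·9^5 + 5·9^4 + 5·9^3 + 5·9^2 + 5·9 + 3|_9 = 332148 ⇒ 332147
(7) 332147|_9 = 5·9^5 + 5·9^4 + 5·9^3 + 5·9^2 + 5·9 + 2 ↦ 5·10^5 + 5·10^4 + 5·10^3 + 5·10^2 + 5·10 + 2|_10 = 555552 ⇒ 555551
(8) 555551|_10 = 5·10^5 + 5·10^4 + 5·10^3 + 5·10^2 + 5·10 + 1 ↦ 5·11^5 + 5·11^4 + 5·11^3 + 5·11^2 + 5·11 + 1|_11 = 885776 ⇒ 885775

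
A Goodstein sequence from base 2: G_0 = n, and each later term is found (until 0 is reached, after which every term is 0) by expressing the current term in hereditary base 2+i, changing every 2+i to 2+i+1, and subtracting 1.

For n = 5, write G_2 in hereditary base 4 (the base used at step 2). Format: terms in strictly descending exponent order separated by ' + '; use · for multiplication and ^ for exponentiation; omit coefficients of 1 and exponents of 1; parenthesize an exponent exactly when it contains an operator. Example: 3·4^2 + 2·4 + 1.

[0] 5 ≡ 2^2 + 1 (base 2). Lift 3: 28. −1: 27.
[1] 27 ≡ 3^3 (base 3). Lift 4: 256. −1: 255.

3·4^3 + 3·4^2 + 3·4 + 3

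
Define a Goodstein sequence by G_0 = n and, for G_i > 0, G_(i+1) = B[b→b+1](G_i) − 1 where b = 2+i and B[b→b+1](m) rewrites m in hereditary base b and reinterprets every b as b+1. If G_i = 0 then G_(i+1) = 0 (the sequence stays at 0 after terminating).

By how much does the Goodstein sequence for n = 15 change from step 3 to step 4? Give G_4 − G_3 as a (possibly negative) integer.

307841

G_0 = 15. HB_2(15) = 2^(2 + 1) + 2^2 + 2 + 1. Bump = 112. G_1 = 111.
G_1 = 111. HB_3(111) = 3^(3 + 1) + 3^3 + 3. Bump = 1284. G_2 = 1283.
G_2 = 1283. HB_4(1283) = 4^(4 + 1) + 4^4 + 3. Bump = 18753. G_3 = 18752.
G_3 = 18752. HB_5(18752) = 5^(5 + 1) + 5^5 + 2. Bump = 326594. G_4 = 326593.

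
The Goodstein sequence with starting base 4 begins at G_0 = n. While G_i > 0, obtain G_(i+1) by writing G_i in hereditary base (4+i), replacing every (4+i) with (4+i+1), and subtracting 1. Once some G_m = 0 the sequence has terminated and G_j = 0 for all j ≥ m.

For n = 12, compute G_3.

[0] 12 ≡ 3·4 (base 4). Lift 5: 15. −1: 14.
[1] 14 ≡ 2·5 + 4 (base 5). Lift 6: 16. −1: 15.
[2] 15 ≡ 2·6 + 3 (base 6). Lift 7: 17. −1: 16.
[3] 16 ≡ 2·7 + 2 (base 7). Lift 8: 18. −1: 17.

16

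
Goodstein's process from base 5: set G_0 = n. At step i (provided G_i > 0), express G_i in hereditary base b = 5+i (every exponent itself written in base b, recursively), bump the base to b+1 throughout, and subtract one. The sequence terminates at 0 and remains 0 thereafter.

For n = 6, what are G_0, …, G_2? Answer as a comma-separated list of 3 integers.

(0) 6|_5 = 5 + 1 ↦ 6 + 1|_6 = 7 ⇒ 6
(1) 6|_6 = 6 ↦ 7|_7 = 7 ⇒ 6

6, 6, 6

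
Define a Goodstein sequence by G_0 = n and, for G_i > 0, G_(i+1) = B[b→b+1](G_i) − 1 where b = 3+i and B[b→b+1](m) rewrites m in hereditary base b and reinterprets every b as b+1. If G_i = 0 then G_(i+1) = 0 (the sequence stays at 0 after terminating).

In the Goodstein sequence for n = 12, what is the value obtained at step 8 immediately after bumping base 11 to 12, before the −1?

88

[0] 12 ≡ 3^2 + 3 (base 3). Lift 4: 20. −1: 19.
[1] 19 ≡ 4^2 + 3 (base 4). Lift 5: 28. −1: 27.
[2] 27 ≡ 5^2 + 2 (base 5). Lift 6: 38. −1: 37.
[3] 37 ≡ 6^2 + 1 (base 6). Lift 7: 50. −1: 49.
[4] 49 ≡ 7^2 (base 7). Lift 8: 64. −1: 63.
[5] 63 ≡ 7·8 + 7 (base 8). Lift 9: 70. −1: 69.
[6] 69 ≡ 7·9 + 6 (base 9). Lift 10: 76. −1: 75.
[7] 75 ≡ 7·10 + 5 (base 10). Lift 11: 82. −1: 81.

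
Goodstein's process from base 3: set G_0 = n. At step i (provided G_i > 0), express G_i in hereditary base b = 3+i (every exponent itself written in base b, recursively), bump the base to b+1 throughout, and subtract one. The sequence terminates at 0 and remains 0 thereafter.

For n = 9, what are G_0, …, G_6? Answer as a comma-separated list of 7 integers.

9, 15, 17, 19, 21, 23, 24

[0] 9 ≡ 3^2 (base 3). Lift 4: 16. −1: 15.
[1] 15 ≡ 3·4 + 3 (base 4). Lift 5: 18. −1: 17.
[2] 17 ≡ 3·5 + 2 (base 5). Lift 6: 20. −1: 19.
[3] 19 ≡ 3·6 + 1 (base 6). Lift 7: 22. −1: 21.
[4] 21 ≡ 3·7 (base 7). Lift 8: 24. −1: 23.
[5] 23 ≡ 2·8 + 7 (base 8). Lift 9: 25. −1: 24.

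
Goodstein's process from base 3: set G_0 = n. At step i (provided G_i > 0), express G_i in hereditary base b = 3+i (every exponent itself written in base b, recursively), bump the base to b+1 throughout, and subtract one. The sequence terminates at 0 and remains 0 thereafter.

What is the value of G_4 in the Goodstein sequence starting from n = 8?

step 0: 8 = 2·3 + 2; sub 4 for 3: 2·4 + 2; = 10; G_1 = 10−1 = 9
step 1: 9 = 2·4 + 1; sub 5 for 4: 2·5 + 1; = 11; G_2 = 11−1 = 10
step 2: 10 = 2·5; sub 6 for 5: 2·6; = 12; G_3 = 12−1 = 11
step 3: 11 = 6 + 5; sub 7 for 6: 7 + 5; = 12; G_4 = 12−1 = 11

11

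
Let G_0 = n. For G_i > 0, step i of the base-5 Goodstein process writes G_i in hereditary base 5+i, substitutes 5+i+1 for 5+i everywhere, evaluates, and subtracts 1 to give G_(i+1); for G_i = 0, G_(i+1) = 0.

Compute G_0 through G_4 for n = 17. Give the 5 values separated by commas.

17, 19, 21, 23, 24

G_0=17  [base 5] 3·5 + 2  →[5↦6]→  3·6 + 2 = 20  −1 ⇒ G_1=19
G_1=19  [base 6] 3·6 + 1  →[6↦7]→  3·7 + 1 = 22  −1 ⇒ G_2=21
G_2=21  [base 7] 3·7  →[7↦8]→  3·8 = 24  −1 ⇒ G_3=23
G_3=23  [base 8] 2·8 + 7  →[8↦9]→  2·9 + 7 = 25  −1 ⇒ G_4=24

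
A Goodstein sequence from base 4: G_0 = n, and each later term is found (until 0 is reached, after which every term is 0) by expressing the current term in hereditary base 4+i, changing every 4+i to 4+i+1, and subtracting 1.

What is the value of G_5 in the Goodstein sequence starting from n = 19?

69

19 —HB4→ 4^2 + 3 —bump→ 5^2 + 3 = 28 —(−1)→ 27
27 —HB5→ 5^2 + 2 —bump→ 6^2 + 2 = 38 —(−1)→ 37
37 —HB6→ 6^2 + 1 —bump→ 7^2 + 1 = 50 —(−1)→ 49
49 —HB7→ 7^2 —bump→ 8^2 = 64 —(−1)→ 63
63 —HB8→ 7·8 + 7 —bump→ 7·9 + 7 = 70 —(−1)→ 69
69 —HB9→ 7·9 + 6 —bump→ 7·10 + 6 = 76 —(−1)→ 75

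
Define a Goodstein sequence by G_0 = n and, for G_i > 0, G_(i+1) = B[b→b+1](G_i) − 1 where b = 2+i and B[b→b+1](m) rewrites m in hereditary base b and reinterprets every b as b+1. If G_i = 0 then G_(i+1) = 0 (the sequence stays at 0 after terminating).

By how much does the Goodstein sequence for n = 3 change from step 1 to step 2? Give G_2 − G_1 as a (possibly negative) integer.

i=0: 3 = 2 + 1 (b=2); 2→3: 3 + 1 = 4; 4−1 = 3
i=1: 3 = 3 (b=3); 3→4: 4 = 4; 4−1 = 3

0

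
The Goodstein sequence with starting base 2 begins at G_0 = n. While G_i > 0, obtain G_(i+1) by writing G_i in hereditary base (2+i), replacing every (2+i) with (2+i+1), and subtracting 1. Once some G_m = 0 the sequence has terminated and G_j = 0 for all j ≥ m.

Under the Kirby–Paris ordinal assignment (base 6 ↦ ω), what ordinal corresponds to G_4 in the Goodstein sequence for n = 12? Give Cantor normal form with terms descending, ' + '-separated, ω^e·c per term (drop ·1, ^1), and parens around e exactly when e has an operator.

ω^(ω + 1) + ω^2·2 + ω + 5

(0) 12|_2 = 2^(2 + 1) + 2^2 ↦ 3^(3 + 1) + 3^3|_3 = 108 ⇒ 107
(1) 107|_3 = 3^(3 + 1) + 2·3^2 + 2·3 + 2 ↦ 4^(4 + 1) + 2·4^2 + 2·4 + 2|_4 = 1066 ⇒ 1065
(2) 1065|_4 = 4^(4 + 1) + 2·4^2 + 2·4 + 1 ↦ 5^(5 + 1) + 2·5^2 + 2·5 + 1|_5 = 15686 ⇒ 15685
(3) 15685|_5 = 5^(5 + 1) + 2·5^2 + 2·5 ↦ 6^(6 + 1) + 2·6^2 + 2·6|_6 = 280020 ⇒ 280019
(4) 280019|_6 = 6^(6 + 1) + 2·6^2 + 6 + 5 ↦ 7^(7 + 1) + 2·7^2 + 7 + 5|_7 = 5764911 ⇒ 5764910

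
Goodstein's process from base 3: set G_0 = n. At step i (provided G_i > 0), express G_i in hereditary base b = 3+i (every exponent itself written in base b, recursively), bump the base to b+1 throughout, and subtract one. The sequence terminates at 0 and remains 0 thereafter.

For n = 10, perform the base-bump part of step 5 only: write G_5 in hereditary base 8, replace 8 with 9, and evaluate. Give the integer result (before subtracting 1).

37

(0) 10|_3 = 3^2 + 1 ↦ 4^2 + 1|_4 = 17 ⇒ 16
(1) 16|_4 = 4^2 ↦ 5^2|_5 = 25 ⇒ 24
(2) 24|_5 = 4·5 + 4 ↦ 4·6 + 4|_6 = 28 ⇒ 27
(3) 27|_6 = 4·6 + 3 ↦ 4·7 + 3|_7 = 31 ⇒ 30
(4) 30|_7 = 4·7 + 2 ↦ 4·8 + 2|_8 = 34 ⇒ 33
(5) 33|_8 = 4·8 + 1 ↦ 4·9 + 1|_9 = 37 ⇒ 36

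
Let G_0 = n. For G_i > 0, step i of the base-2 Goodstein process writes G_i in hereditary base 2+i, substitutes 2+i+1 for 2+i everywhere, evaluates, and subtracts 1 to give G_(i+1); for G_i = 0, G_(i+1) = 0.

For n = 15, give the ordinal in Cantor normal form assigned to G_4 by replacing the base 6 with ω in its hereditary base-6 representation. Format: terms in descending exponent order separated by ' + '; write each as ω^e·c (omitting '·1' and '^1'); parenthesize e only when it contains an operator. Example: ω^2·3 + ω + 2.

G_0=15  [base 2] 2^(2 + 1) + 2^2 + 2 + 1  →[2↦3]→  3^(3 + 1) + 3^3 + 3 + 1 = 112  −1 ⇒ G_1=111
G_1=111  [base 3] 3^(3 + 1) + 3^3 + 3  →[3↦4]→  4^(4 + 1) + 4^4 + 4 = 1284  −1 ⇒ G_2=1283
G_2=1283  [base 4] 4^(4 + 1) + 4^4 + 3  →[4↦5]→  5^(5 + 1) + 5^5 + 3 = 18753  −1 ⇒ G_3=18752
G_3=18752  [base 5] 5^(5 + 1) + 5^5 + 2  →[5↦6]→  6^(6 + 1) + 6^6 + 2 = 326594  −1 ⇒ G_4=326593
G_4=326593  [base 6] 6^(6 + 1) + 6^6 + 1  →[6↦7]→  7^(7 + 1) + 7^7 + 1 = 6588345  −1 ⇒ G_5=6588344

ω^(ω + 1) + ω^ω + 1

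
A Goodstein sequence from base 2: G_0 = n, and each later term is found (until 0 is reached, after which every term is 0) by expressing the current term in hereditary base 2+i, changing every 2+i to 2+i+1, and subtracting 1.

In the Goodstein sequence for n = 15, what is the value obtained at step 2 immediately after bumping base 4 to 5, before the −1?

18753

15 —HB2→ 2^(2 + 1) + 2^2 + 2 + 1 —bump→ 3^(3 + 1) + 3^3 + 3 + 1 = 112 —(−1)→ 111
111 —HB3→ 3^(3 + 1) + 3^3 + 3 —bump→ 4^(4 + 1) + 4^4 + 4 = 1284 —(−1)→ 1283
1283 —HB4→ 4^(4 + 1) + 4^4 + 3 —bump→ 5^(5 + 1) + 5^5 + 3 = 18753 —(−1)→ 18752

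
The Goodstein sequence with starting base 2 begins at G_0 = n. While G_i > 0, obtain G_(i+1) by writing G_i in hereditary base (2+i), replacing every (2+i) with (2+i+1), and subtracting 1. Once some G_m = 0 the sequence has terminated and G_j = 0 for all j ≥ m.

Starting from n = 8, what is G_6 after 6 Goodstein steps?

33554571

[0] 8 ≡ 2^(2 + 1) (base 2). Lift 3: 81. −1: 80.
[1] 80 ≡ 2·3^3 + 2·3^2 + 2·3 + 2 (base 3). Lift 4: 554. −1: 553.
[2] 553 ≡ 2·4^4 + 2·4^2 + 2·4 + 1 (base 4). Lift 5: 6311. −1: 6310.
[3] 6310 ≡ 2·5^5 + 2·5^2 + 2·5 (base 5). Lift 6: 93396. −1: 93395.
[4] 93395 ≡ 2·6^6 + 2·6^2 + 6 + 5 (base 6). Lift 7: 1647196. −1: 1647195.
[5] 1647195 ≡ 2·7^7 + 2·7^2 + 7 + 4 (base 7). Lift 8: 33554572. −1: 33554571.
[6] 33554571 ≡ 2·8^8 + 2·8^2 + 8 + 3 (base 8). Lift 9: 774841152. −1: 774841151.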